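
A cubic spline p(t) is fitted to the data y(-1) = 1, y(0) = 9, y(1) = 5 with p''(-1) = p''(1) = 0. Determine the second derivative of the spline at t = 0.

Put M_i = p'' at the i-th knot. Here h = (1, 1) and Δ = (8, -4), so the interior equations h_(i-1)·M_(i-1) + 2(h_(i-1)+h_i)·M_i + h_i·M_(i+1) = 6(Δ_i − Δ_(i-1)) read
  1·M_0 + 4·M_1 + 1·M_2 = 6(Δ_1 - Δ_0) = -72
Natural end conditions: M_0 = M_2 = 0.
Forward elimination and back-substitution give M_0 = 0, M_1 = -18, M_2 = 0.

-18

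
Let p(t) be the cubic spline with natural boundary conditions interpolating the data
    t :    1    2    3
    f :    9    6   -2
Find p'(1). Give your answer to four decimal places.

-1.7500

Let M_i = p''(x_i). Step sizes h_i = 1, 1; slopes of the chords Δ_i = (y_(i+1) - y_i)/h_i = -3, -8.
  1·M_0 + 4·M_1 + 1·M_2 = 6(Δ_1 - Δ_0) = -30
Natural end conditions: M_0 = M_2 = 0.
Solving: M_0 = 0, M_1 = -15/2, M_2 = 0.
On [1, 2], p'(t) = b_0 + 2c_0·(t - 1) + 3d_0·(t - 1)² with b_0 = Δ_0 - h_0(2M_0 + M_1)/6 = -7/4, c_0 = M_0/2 = 0, d_0 = (M_1 - M_0)/(6h_0) = -5/4. So p'(1) = -7/4.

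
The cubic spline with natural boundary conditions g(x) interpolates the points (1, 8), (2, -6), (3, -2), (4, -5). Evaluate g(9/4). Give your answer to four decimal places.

-6.0094

Let M_i = g''(x_i). Step sizes h_i = 1, 1, 1; slopes of the chords Δ_i = (y_(i+1) - y_i)/h_i = -14, 4, -3.
  1·M_0 + 4·M_1 + 1·M_2 = 6(Δ_1 - Δ_0) = 108
  1·M_1 + 4·M_2 + 1·M_3 = 6(Δ_2 - Δ_1) = -42
Natural end conditions: M_0 = M_3 = 0.
Solving: M_0 = 0, M_1 = 158/5, M_2 = -92/5, M_3 = 0.
On [2, 3], g(x) = -6 - 52/15·(x - 2) + 79/5·(x - 2)² - 25/3·(x - 2)³.
With (x - 2) = 1/4: g(9/4) = -1923/320.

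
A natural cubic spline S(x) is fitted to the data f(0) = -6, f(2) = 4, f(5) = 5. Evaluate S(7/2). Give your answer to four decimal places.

6.0750

Put m_i = S'' at the i-th knot. Here h = (2, 3) and Δ = (5, 1/3), so the interior equations h_(i-1)·m_(i-1) + 2(h_(i-1)+h_i)·m_i + h_i·m_(i+1) = 6(Δ_i − Δ_(i-1)) read
  2·m_0 + 10·m_1 + 3·m_2 = 6(Δ_1 - Δ_0) = -28
Natural end conditions: m_0 = m_2 = 0.
Forward elimination and back-substitution give m_0 = 0, m_1 = -14/5, m_2 = 0.
On [2, 5], S(x) = 4 + 47/15·(x - 2) - 7/5·(x - 2)² + 7/45·(x - 2)³.
With (x - 2) = 3/2: S(7/2) = 243/40.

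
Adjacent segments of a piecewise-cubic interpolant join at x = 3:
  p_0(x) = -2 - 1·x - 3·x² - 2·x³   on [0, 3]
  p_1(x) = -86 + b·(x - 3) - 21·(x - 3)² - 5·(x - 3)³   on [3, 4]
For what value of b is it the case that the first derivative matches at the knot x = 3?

p_0'(x) = -1 - 6·x - 6·x², so p_0'(3) = -73. On the right, p_1'(3) = b, so b = -73.

-73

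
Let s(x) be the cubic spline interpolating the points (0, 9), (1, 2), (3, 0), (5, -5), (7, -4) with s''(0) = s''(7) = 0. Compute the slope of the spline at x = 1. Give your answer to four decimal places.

-4.5854

Let m_i = s''(x_i). Step sizes h_i = 1, 2, 2, 2; slopes of the chords Δ_i = (y_(i+1) - y_i)/h_i = -7, -1, -5/2, 1/2.
  1·m_0 + 6·m_1 + 2·m_2 = 6(Δ_1 - Δ_0) = 36
  2·m_1 + 8·m_2 + 2·m_3 = 6(Δ_2 - Δ_1) = -9
  2·m_2 + 8·m_3 + 2·m_4 = 6(Δ_3 - Δ_2) = 18
Natural end conditions: m_0 = m_4 = 0.
Solving the tridiagonal system: m_0 = 0, m_1 = 297/41, m_2 = -153/41, m_3 = 261/82, m_4 = 0.
On [1, 3], s'(x) = b_1 + 2c_1·(x - 1) + 3d_1·(x - 1)² with b_1 = Δ_1 - h_1(2m_1 + m_2)/6 = -188/41, c_1 = m_1/2 = 297/82, d_1 = (m_2 - m_1)/(6h_1) = -75/82. So s'(1) = -188/41.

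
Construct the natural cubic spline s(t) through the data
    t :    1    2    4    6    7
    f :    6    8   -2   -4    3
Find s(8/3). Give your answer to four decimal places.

6.0148

Let σ_i = s''(x_i). Step sizes h_i = 1, 2, 2, 1; slopes of the chords Δ_i = (y_(i+1) - y_i)/h_i = 2, -5, -1, 7.
  1·σ_0 + 6·σ_1 + 2·σ_2 = 6(Δ_1 - Δ_0) = -42
  2·σ_1 + 8·σ_2 + 2·σ_3 = 6(Δ_2 - Δ_1) = 24
  2·σ_2 + 6·σ_3 + 1·σ_4 = 6(Δ_3 - Δ_2) = 48
Natural end conditions: σ_0 = σ_4 = 0.
Forward elimination and back-substitution give σ_0 = 0, σ_1 = -81/10, σ_2 = 33/10, σ_3 = 69/10, σ_4 = 0.
On [2, 4], s(t) = 8 - 7/10·(t - 2) - 81/20·(t - 2)² + 19/20·(t - 2)³.
With (t - 2) = 2/3: s(8/3) = 812/135.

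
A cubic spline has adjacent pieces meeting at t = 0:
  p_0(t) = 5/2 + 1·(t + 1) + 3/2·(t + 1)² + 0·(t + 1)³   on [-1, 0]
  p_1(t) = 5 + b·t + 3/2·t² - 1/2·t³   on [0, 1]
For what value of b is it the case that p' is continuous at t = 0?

4

p_0'(t) = 1 + 3·(t + 1) + 0·(t + 1)², so p_0'(0) = 4. On the right, p_1'(0) = b, so b = 4.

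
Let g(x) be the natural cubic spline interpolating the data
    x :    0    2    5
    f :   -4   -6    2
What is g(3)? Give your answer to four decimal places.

-4.5556

Write M_i for g''(x_i). With h_i = 2, 3 and divided differences Δ_i = -1, 8/3, the continuity of g' gives the tridiagonal system
  2·M_0 + 10·M_1 + 3·M_2 = 6(Δ_1 - Δ_0) = 22
Natural end conditions: M_0 = M_2 = 0.
Solving: M_0 = 0, M_1 = 11/5, M_2 = 0.
On [2, 5], g(x) = -6 + 7/15·(x - 2) + 11/10·(x - 2)² - 11/90·(x - 2)³.
With (x - 2) = 1: g(3) = -41/9.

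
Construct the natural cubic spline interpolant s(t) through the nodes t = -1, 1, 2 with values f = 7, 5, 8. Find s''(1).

Let m_i = s''(x_i). Step sizes h_i = 2, 1; slopes of the chords Δ_i = (y_(i+1) - y_i)/h_i = -1, 3.
  2·m_0 + 6·m_1 + 1·m_2 = 6(Δ_1 - Δ_0) = 24
Natural end conditions: m_0 = m_2 = 0.
Solving: m_0 = 0, m_1 = 4, m_2 = 0.

4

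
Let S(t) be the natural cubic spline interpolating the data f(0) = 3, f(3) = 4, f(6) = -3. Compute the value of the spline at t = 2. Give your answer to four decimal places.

4.4074

Let M_i = S''(x_i). Step sizes h_i = 3, 3; slopes of the chords Δ_i = (y_(i+1) - y_i)/h_i = 1/3, -7/3.
  3·M_0 + 12·M_1 + 3·M_2 = 6(Δ_1 - Δ_0) = -16
Natural end conditions: M_0 = M_2 = 0.
Hence M_0 = 0, M_1 = -4/3, M_2 = 0.
On [0, 3], S(t) = 3 + 1·t + 0·t² - 2/27·t³.
With t = 2: S(2) = 119/27.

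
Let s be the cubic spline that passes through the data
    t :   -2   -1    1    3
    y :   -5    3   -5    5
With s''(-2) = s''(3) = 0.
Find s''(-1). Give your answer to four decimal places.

Put M_i = s'' at the i-th knot. Here h = (1, 2, 2) and Δ = (8, -4, 5), so the interior equations h_(i-1)·M_(i-1) + 2(h_(i-1)+h_i)·M_i + h_i·M_(i+1) = 6(Δ_i − Δ_(i-1)) read
  1·M_0 + 6·M_1 + 2·M_2 = 6(Δ_1 - Δ_0) = -72
  2·M_1 + 8·M_2 + 2·M_3 = 6(Δ_2 - Δ_1) = 54
Natural end conditions: M_0 = M_3 = 0.
Forward elimination and back-substitution give M_0 = 0, M_1 = -171/11, M_2 = 117/11, M_3 = 0.

-15.5455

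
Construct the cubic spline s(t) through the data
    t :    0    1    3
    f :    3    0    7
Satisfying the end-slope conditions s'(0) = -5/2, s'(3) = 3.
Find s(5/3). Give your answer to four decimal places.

1.0988

Let M_i = s''(x_i). Step sizes h_i = 1, 2; slopes of the chords Δ_i = (y_(i+1) - y_i)/h_i = -3, 7/2.
  1·M_0 + 6·M_1 + 2·M_2 = 6(Δ_1 - Δ_0) = 39
Clamped end conditions give two more equations: 2h_0·M_0 + h_0·M_1 = 6(Δ_0 - s'(0)) = -3 and h_1·M_1 + 2h_1·M_2 = 6(s'(3) - Δ_1) = -3.
Hence M_0 = -37/6, M_1 = 28/3, M_2 = -65/12.
On [1, 3], s(t) = 0 - 11/12·(t - 1) + 14/3·(t - 1)² - 59/48·(t - 1)³.
With (t - 1) = 2/3: s(5/3) = 89/81.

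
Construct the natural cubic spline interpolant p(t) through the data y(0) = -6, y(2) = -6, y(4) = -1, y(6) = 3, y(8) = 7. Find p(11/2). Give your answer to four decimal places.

2.0979

Let σ_i = p''(x_i). Step sizes h_i = 2, 2, 2, 2; slopes of the chords Δ_i = (y_(i+1) - y_i)/h_i = 0, 5/2, 2, 2.
  2·σ_0 + 8·σ_1 + 2·σ_2 = 6(Δ_1 - Δ_0) = 15
  2·σ_1 + 8·σ_2 + 2·σ_3 = 6(Δ_2 - Δ_1) = -3
  2·σ_2 + 8·σ_3 + 2·σ_4 = 6(Δ_3 - Δ_2) = 0
Natural end conditions: σ_0 = σ_4 = 0.
Solving: σ_0 = 0, σ_1 = 237/112, σ_2 = -27/28, σ_3 = 27/112, σ_4 = 0.
On [4, 6], p(t) = -1 + 41/16·(t - 4) - 27/56·(t - 4)² + 45/448·(t - 4)³.
With (t - 4) = 3/2: p(11/2) = 7519/3584.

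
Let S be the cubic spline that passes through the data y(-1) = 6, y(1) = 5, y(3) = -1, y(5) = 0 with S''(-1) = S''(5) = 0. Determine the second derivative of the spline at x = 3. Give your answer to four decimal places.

With M_i denoting the second derivative at x_i, h_i = 2, 2, 2, and Δ_i = (y_(i+1) − y_i)/h_i = -1/2, -3, 1/2:
  2·M_0 + 8·M_1 + 2·M_2 = 6(Δ_1 - Δ_0) = -15
  2·M_1 + 8·M_2 + 2·M_3 = 6(Δ_2 - Δ_1) = 21
Natural end conditions: M_0 = M_3 = 0.
Hence M_0 = 0, M_1 = -27/10, M_2 = 33/10, M_3 = 0.

3.3000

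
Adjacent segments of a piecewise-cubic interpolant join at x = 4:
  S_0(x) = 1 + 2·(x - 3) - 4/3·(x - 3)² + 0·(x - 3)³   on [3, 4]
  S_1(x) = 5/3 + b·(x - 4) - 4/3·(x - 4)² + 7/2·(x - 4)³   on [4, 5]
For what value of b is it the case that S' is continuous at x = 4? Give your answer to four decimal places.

S_0'(x) = 2 - 8/3·(x - 3) + 0·(x - 3)², so S_0'(4) = -2/3. On the right, S_1'(4) = b, so b = -2/3.

-0.6667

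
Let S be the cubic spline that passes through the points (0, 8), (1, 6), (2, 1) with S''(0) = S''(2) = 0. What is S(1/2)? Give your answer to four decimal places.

Put m_i = S'' at the i-th knot. Here h = (1, 1) and Δ = (-2, -5), so the interior equations h_(i-1)·m_(i-1) + 2(h_(i-1)+h_i)·m_i + h_i·m_(i+1) = 6(Δ_i − Δ_(i-1)) read
  1·m_0 + 4·m_1 + 1·m_2 = 6(Δ_1 - Δ_0) = -18
Natural end conditions: m_0 = m_2 = 0.
Hence m_0 = 0, m_1 = -9/2, m_2 = 0.
On [0, 1], S(t) = 8 - 5/4·t + 0·t² - 3/4·t³.
With t = 1/2: S(1/2) = 233/32.

7.2813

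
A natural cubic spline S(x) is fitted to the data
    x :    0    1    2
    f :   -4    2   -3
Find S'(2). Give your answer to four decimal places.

-7.7500

With M_i denoting the second derivative at x_i, h_i = 1, 1, and Δ_i = (y_(i+1) − y_i)/h_i = 6, -5:
  1·M_0 + 4·M_1 + 1·M_2 = 6(Δ_1 - Δ_0) = -66
Natural end conditions: M_0 = M_2 = 0.
Solving: M_0 = 0, M_1 = -33/2, M_2 = 0.
On [1, 2], S'(x) = b_1 + 2c_1·(x - 1) + 3d_1·(x - 1)² with b_1 = Δ_1 - h_1(2M_1 + M_2)/6 = 1/2, c_1 = M_1/2 = -33/4, d_1 = (M_2 - M_1)/(6h_1) = 11/4. So S'(2) = -31/4.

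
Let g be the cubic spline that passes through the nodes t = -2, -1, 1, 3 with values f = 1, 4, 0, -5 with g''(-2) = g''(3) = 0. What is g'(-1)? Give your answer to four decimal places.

1.2273

Write m_i for g''(x_i). With h_i = 1, 2, 2 and divided differences Δ_i = 3, -2, -5/2, the continuity of g' gives the tridiagonal system
  1·m_0 + 6·m_1 + 2·m_2 = 6(Δ_1 - Δ_0) = -30
  2·m_1 + 8·m_2 + 2·m_3 = 6(Δ_2 - Δ_1) = -3
Natural end conditions: m_0 = m_3 = 0.
Forward elimination and back-substitution give m_0 = 0, m_1 = -117/22, m_2 = 21/22, m_3 = 0.
On [-1, 1], g'(t) = b_1 + 2c_1·(t + 1) + 3d_1·(t + 1)² with b_1 = Δ_1 - h_1(2m_1 + m_2)/6 = 27/22, c_1 = m_1/2 = -117/44, d_1 = (m_2 - m_1)/(6h_1) = 23/44. So g'(-1) = 27/22.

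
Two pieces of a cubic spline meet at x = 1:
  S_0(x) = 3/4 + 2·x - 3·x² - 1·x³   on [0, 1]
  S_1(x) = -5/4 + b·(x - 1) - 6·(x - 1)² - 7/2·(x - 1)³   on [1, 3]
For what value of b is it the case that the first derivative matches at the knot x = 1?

-7

S_0'(x) = 2 - 6·x - 3·x², so S_0'(1) = -7. On the right, S_1'(1) = b, so b = -7.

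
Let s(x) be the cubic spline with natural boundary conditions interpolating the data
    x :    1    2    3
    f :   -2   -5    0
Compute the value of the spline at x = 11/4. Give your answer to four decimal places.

-1.7188

Write σ_i for s''(x_i). With h_i = 1, 1 and divided differences Δ_i = -3, 5, the continuity of s' gives the tridiagonal system
  1·σ_0 + 4·σ_1 + 1·σ_2 = 6(Δ_1 - Δ_0) = 48
Natural end conditions: σ_0 = σ_2 = 0.
Hence σ_0 = 0, σ_1 = 12, σ_2 = 0.
On [2, 3], s(x) = -5 + 1·(x - 2) + 6·(x - 2)² - 2·(x - 2)³.
With (x - 2) = 3/4: s(11/4) = -55/32.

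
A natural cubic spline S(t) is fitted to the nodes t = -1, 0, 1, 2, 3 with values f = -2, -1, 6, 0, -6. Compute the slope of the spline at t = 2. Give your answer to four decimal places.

-8.0714

Put σ_i = S'' at the i-th knot. Here h = (1, 1, 1, 1) and Δ = (1, 7, -6, -6), so the interior equations h_(i-1)·σ_(i-1) + 2(h_(i-1)+h_i)·σ_i + h_i·σ_(i+1) = 6(Δ_i − Δ_(i-1)) read
  1·σ_0 + 4·σ_1 + 1·σ_2 = 6(Δ_1 - Δ_0) = 36
  1·σ_1 + 4·σ_2 + 1·σ_3 = 6(Δ_2 - Δ_1) = -78
  1·σ_2 + 4·σ_3 + 1·σ_4 = 6(Δ_3 - Δ_2) = 0
Natural end conditions: σ_0 = σ_4 = 0.
Forward elimination and back-substitution give σ_0 = 0, σ_1 = 213/14, σ_2 = -174/7, σ_3 = 87/14, σ_4 = 0.
On [2, 3], S'(t) = b_3 + 2c_3·(t - 2) + 3d_3·(t - 2)² with b_3 = Δ_3 - h_3(2σ_3 + σ_4)/6 = -113/14, c_3 = σ_3/2 = 87/28, d_3 = (σ_4 - σ_3)/(6h_3) = -29/28. So S'(2) = -113/14.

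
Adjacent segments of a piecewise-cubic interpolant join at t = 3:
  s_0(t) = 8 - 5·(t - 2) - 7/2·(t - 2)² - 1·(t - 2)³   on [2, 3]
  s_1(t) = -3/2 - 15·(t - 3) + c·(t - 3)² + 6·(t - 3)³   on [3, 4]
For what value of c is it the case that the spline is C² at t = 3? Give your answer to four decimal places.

-6.5000

s_0''(t) = -7 - 6·(t - 2), so s_0''(3) = -13. On the right, s_1''(3) = 2c, so c = -13/2.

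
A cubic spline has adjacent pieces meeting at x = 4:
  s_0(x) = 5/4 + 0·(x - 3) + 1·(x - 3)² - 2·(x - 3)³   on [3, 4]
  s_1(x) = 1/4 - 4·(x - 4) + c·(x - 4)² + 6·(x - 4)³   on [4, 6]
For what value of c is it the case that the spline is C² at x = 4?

-5

s_0''(x) = 2 - 12·(x - 3), so s_0''(4) = -10. On the right, s_1''(4) = 2c, so c = -5.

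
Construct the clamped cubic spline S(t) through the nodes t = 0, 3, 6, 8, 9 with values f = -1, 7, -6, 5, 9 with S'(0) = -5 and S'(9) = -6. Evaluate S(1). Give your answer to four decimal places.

-1.1651

Let σ_i = S''(x_i). Step sizes h_i = 3, 3, 2, 1; slopes of the chords Δ_i = (y_(i+1) - y_i)/h_i = 8/3, -13/3, 11/2, 4.
  3·σ_0 + 12·σ_1 + 3·σ_2 = 6(Δ_1 - Δ_0) = -42
  3·σ_1 + 10·σ_2 + 2·σ_3 = 6(Δ_2 - Δ_1) = 59
  2·σ_2 + 6·σ_3 + 1·σ_4 = 6(Δ_3 - Δ_2) = -9
Clamped end conditions give two more equations: 2h_0·σ_0 + h_0·σ_1 = 6(Δ_0 - S'(0)) = 46 and h_3·σ_3 + 2h_3·σ_4 = 6(S'(9) - Δ_3) = -60.
Solving: σ_0 = 2581/216, σ_1 = -925/108, σ_2 = 1795/216, σ_3 = 43/54, σ_4 = -3283/108.
On [0, 3], S(t) = -1 - 5·t + 2581/432·t² - 1477/1296·t³.
With t = 1: S(1) = -755/648.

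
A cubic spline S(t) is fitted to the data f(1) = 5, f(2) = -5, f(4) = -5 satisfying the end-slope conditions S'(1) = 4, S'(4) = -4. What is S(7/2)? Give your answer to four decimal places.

With M_i denoting the second derivative at x_i, h_i = 1, 2, and Δ_i = (y_(i+1) − y_i)/h_i = -10, 0:
  1·M_0 + 6·M_1 + 2·M_2 = 6(Δ_1 - Δ_0) = 60
Clamped end conditions give two more equations: 2h_0·M_0 + h_0·M_1 = 6(Δ_0 - S'(1)) = -84 and h_1·M_1 + 2h_1·M_2 = 6(S'(4) - Δ_1) = -24.
Solving: M_0 = -164/3, M_1 = 76/3, M_2 = -56/3.
On [2, 4], S(t) = -5 - 32/3·(t - 2) + 38/3·(t - 2)² - 11/3·(t - 2)³.
With (t - 2) = 3/2: S(7/2) = -39/8.

-4.8750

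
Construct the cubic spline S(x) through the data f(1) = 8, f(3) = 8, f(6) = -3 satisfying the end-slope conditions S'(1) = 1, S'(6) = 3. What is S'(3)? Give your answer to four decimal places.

-3.1000

Write σ_i for S''(x_i). With h_i = 2, 3 and divided differences Δ_i = 0, -11/3, the continuity of S' gives the tridiagonal system
  2·σ_0 + 10·σ_1 + 3·σ_2 = 6(Δ_1 - Δ_0) = -22
Clamped end conditions give two more equations: 2h_0·σ_0 + h_0·σ_1 = 6(Δ_0 - S'(1)) = -6 and h_1·σ_1 + 2h_1·σ_2 = 6(S'(6) - Δ_1) = 40.
Solving: σ_0 = 11/10, σ_1 = -26/5, σ_2 = 139/15.
On [3, 6], S'(x) = b_1 + 2c_1·(x - 3) + 3d_1·(x - 3)² with b_1 = Δ_1 - h_1(2σ_1 + σ_2)/6 = -31/10, c_1 = σ_1/2 = -13/5, d_1 = (σ_2 - σ_1)/(6h_1) = 217/270. So S'(3) = -31/10.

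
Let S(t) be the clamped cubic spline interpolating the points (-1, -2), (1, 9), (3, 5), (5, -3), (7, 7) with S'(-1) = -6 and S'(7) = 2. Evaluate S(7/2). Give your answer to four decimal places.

1.7787

With M_i denoting the second derivative at x_i, h_i = 2, 2, 2, 2, and Δ_i = (y_(i+1) − y_i)/h_i = 11/2, -2, -4, 5:
  2·M_0 + 8·M_1 + 2·M_2 = 6(Δ_1 - Δ_0) = -45
  2·M_1 + 8·M_2 + 2·M_3 = 6(Δ_2 - Δ_1) = -12
  2·M_2 + 8·M_3 + 2·M_4 = 6(Δ_3 - Δ_2) = 54
Clamped end conditions give two more equations: 2h_0·M_0 + h_0·M_1 = 6(Δ_0 - S'(-1)) = 69 and h_3·M_3 + 2h_3·M_4 = 6(S'(7) - Δ_3) = -18.
Forward elimination and back-substitution give M_0 = 2551/112, M_1 = -619/56, M_2 = -17/16, M_3 = 521/56, M_4 = -1025/112.
On [3, 5], S(t) = 5 - 179/28·(t - 3) - 17/32·(t - 3)² + 387/448·(t - 3)³.
With (t - 3) = 1/2: S(7/2) = 6375/3584.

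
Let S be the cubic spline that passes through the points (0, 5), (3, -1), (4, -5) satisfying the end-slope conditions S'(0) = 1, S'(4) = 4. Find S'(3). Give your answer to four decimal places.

Write M_i for S''(x_i). With h_i = 3, 1 and divided differences Δ_i = -2, -4, the continuity of S' gives the tridiagonal system
  3·M_0 + 8·M_1 + 1·M_2 = 6(Δ_1 - Δ_0) = -12
Clamped end conditions give two more equations: 2h_0·M_0 + h_0·M_1 = 6(Δ_0 - S'(0)) = -18 and h_1·M_1 + 2h_1·M_2 = 6(S'(4) - Δ_1) = 48.
Hence M_0 = -3/4, M_1 = -9/2, M_2 = 105/4.
On [3, 4], S'(x) = b_1 + 2c_1·(x - 3) + 3d_1·(x - 3)² with b_1 = Δ_1 - h_1(2M_1 + M_2)/6 = -55/8, c_1 = M_1/2 = -9/4, d_1 = (M_2 - M_1)/(6h_1) = 41/8. So S'(3) = -55/8.

-6.8750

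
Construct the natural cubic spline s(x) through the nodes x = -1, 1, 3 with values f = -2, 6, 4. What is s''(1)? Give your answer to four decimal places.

Write m_i for s''(x_i). With h_i = 2, 2 and divided differences Δ_i = 4, -1, the continuity of s' gives the tridiagonal system
  2·m_0 + 8·m_1 + 2·m_2 = 6(Δ_1 - Δ_0) = -30
Natural end conditions: m_0 = m_2 = 0.
Solving the tridiagonal system: m_0 = 0, m_1 = -15/4, m_2 = 0.

-3.7500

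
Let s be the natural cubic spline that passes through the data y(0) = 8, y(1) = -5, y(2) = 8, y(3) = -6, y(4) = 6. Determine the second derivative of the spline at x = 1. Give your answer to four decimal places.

56.1429

With σ_i denoting the second derivative at x_i, h_i = 1, 1, 1, 1, and Δ_i = (y_(i+1) − y_i)/h_i = -13, 13, -14, 12:
  1·σ_0 + 4·σ_1 + 1·σ_2 = 6(Δ_1 - Δ_0) = 156
  1·σ_1 + 4·σ_2 + 1·σ_3 = 6(Δ_2 - Δ_1) = -162
  1·σ_2 + 4·σ_3 + 1·σ_4 = 6(Δ_3 - Δ_2) = 156
Natural end conditions: σ_0 = σ_4 = 0.
Forward elimination and back-substitution give σ_0 = 0, σ_1 = 393/7, σ_2 = -480/7, σ_3 = 393/7, σ_4 = 0.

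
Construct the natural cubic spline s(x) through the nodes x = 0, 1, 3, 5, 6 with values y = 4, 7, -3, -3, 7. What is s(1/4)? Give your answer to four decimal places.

5.1133

Write M_i for s''(x_i). With h_i = 1, 2, 2, 1 and divided differences Δ_i = 3, -5, 0, 10, the continuity of s' gives the tridiagonal system
  1·M_0 + 6·M_1 + 2·M_2 = 6(Δ_1 - Δ_0) = -48
  2·M_1 + 8·M_2 + 2·M_3 = 6(Δ_2 - Δ_1) = 30
  2·M_2 + 6·M_3 + 1·M_4 = 6(Δ_3 - Δ_2) = 60
Natural end conditions: M_0 = M_4 = 0.
Forward elimination and back-substitution give M_0 = 0, M_1 = -93/10, M_2 = 39/10, M_3 = 87/10, M_4 = 0.
On [0, 1], s(x) = 4 + 91/20·x + 0·x² - 31/20·x³.
With x = 1/4: s(1/4) = 1309/256.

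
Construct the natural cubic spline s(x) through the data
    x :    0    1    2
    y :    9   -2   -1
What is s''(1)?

Put m_i = s'' at the i-th knot. Here h = (1, 1) and Δ = (-11, 1), so the interior equations h_(i-1)·m_(i-1) + 2(h_(i-1)+h_i)·m_i + h_i·m_(i+1) = 6(Δ_i − Δ_(i-1)) read
  1·m_0 + 4·m_1 + 1·m_2 = 6(Δ_1 - Δ_0) = 72
Natural end conditions: m_0 = m_2 = 0.
Forward elimination and back-substitution give m_0 = 0, m_1 = 18, m_2 = 0.

18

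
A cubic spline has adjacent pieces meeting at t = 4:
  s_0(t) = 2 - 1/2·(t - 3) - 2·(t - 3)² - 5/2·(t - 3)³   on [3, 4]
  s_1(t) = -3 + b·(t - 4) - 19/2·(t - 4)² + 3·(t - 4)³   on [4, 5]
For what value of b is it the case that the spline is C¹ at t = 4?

-12

s_0'(t) = -1/2 - 4·(t - 3) - 15/2·(t - 3)², so s_0'(4) = -12. On the right, s_1'(4) = b, so b = -12.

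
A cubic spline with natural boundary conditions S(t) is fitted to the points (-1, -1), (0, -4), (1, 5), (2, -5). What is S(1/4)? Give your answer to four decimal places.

-1.8406

Let σ_i = S''(x_i). Step sizes h_i = 1, 1, 1; slopes of the chords Δ_i = (y_(i+1) - y_i)/h_i = -3, 9, -10.
  1·σ_0 + 4·σ_1 + 1·σ_2 = 6(Δ_1 - Δ_0) = 72
  1·σ_1 + 4·σ_2 + 1·σ_3 = 6(Δ_2 - Δ_1) = -114
Natural end conditions: σ_0 = σ_3 = 0.
Forward elimination and back-substitution give σ_0 = 0, σ_1 = 134/5, σ_2 = -176/5, σ_3 = 0.
On [0, 1], S(t) = -4 + 89/15·t + 67/5·t² - 31/3·t³.
With t = 1/4: S(1/4) = -589/320.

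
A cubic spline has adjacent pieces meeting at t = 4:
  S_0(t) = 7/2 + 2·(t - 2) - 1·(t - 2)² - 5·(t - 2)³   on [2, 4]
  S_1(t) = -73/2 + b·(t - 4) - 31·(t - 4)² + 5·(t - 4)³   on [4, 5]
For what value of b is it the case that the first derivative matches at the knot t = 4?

S_0'(t) = 2 - 2·(t - 2) - 15·(t - 2)², so S_0'(4) = -62. On the right, S_1'(4) = b, so b = -62.

-62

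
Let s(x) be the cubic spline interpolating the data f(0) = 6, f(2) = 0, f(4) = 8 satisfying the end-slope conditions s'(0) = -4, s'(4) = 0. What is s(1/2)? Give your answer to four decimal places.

Put m_i = s'' at the i-th knot. Here h = (2, 2) and Δ = (-3, 4), so the interior equations h_(i-1)·m_(i-1) + 2(h_(i-1)+h_i)·m_i + h_i·m_(i+1) = 6(Δ_i − Δ_(i-1)) read
  2·m_0 + 8·m_1 + 2·m_2 = 6(Δ_1 - Δ_0) = 42
Clamped end conditions give two more equations: 2h_0·m_0 + h_0·m_1 = 6(Δ_0 - s'(0)) = 6 and h_1·m_1 + 2h_1·m_2 = 6(s'(4) - Δ_1) = -24.
Solving the tridiagonal system: m_0 = -11/4, m_1 = 17/2, m_2 = -41/4.
On [0, 2], s(x) = 6 - 4·x - 11/8·x² + 15/16·x³.
With x = 1/2: s(1/2) = 483/128.

3.7734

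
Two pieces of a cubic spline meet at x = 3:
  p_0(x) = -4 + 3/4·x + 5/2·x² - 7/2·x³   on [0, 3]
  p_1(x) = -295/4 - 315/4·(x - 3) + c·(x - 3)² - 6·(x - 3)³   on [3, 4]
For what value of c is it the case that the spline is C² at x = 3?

-29

p_0''(x) = 5 - 21·x, so p_0''(3) = -58. On the right, p_1''(3) = 2c, so c = -29.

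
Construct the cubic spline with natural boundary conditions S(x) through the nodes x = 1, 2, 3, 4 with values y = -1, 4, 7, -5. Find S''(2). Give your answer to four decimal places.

2.8000

Put M_i = S'' at the i-th knot. Here h = (1, 1, 1) and Δ = (5, 3, -12), so the interior equations h_(i-1)·M_(i-1) + 2(h_(i-1)+h_i)·M_i + h_i·M_(i+1) = 6(Δ_i − Δ_(i-1)) read
  1·M_0 + 4·M_1 + 1·M_2 = 6(Δ_1 - Δ_0) = -12
  1·M_1 + 4·M_2 + 1·M_3 = 6(Δ_2 - Δ_1) = -90
Natural end conditions: M_0 = M_3 = 0.
Forward elimination and back-substitution give M_0 = 0, M_1 = 14/5, M_2 = -116/5, M_3 = 0.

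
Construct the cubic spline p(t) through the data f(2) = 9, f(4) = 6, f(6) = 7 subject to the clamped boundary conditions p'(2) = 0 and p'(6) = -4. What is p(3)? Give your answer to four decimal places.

With σ_i denoting the second derivative at x_i, h_i = 2, 2, and Δ_i = (y_(i+1) − y_i)/h_i = -3/2, 1/2:
  2·σ_0 + 8·σ_1 + 2·σ_2 = 6(Δ_1 - Δ_0) = 12
Clamped end conditions give two more equations: 2h_0·σ_0 + h_0·σ_1 = 6(Δ_0 - p'(2)) = -9 and h_1·σ_1 + 2h_1·σ_2 = 6(p'(6) - Δ_1) = -27.
Forward elimination and back-substitution give σ_0 = -19/4, σ_1 = 5, σ_2 = -37/4.
On [2, 4], p(t) = 9 + 0·(t - 2) - 19/8·(t - 2)² + 13/16·(t - 2)³.
With (t - 2) = 1: p(3) = 119/16.

7.4375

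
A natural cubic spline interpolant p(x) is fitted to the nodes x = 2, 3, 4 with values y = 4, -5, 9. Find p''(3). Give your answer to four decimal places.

Let m_i = p''(x_i). Step sizes h_i = 1, 1; slopes of the chords Δ_i = (y_(i+1) - y_i)/h_i = -9, 14.
  1·m_0 + 4·m_1 + 1·m_2 = 6(Δ_1 - Δ_0) = 138
Natural end conditions: m_0 = m_2 = 0.
Solving: m_0 = 0, m_1 = 69/2, m_2 = 0.

34.5000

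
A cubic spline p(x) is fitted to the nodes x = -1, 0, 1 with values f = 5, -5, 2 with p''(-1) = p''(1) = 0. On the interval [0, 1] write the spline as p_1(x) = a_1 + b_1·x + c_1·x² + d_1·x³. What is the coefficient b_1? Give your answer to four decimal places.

-1.5000

Write m_i for p''(x_i). With h_i = 1, 1 and divided differences Δ_i = -10, 7, the continuity of p' gives the tridiagonal system
  1·m_0 + 4·m_1 + 1·m_2 = 6(Δ_1 - Δ_0) = 102
Natural end conditions: m_0 = m_2 = 0.
Forward elimination and back-substitution give m_0 = 0, m_1 = 51/2, m_2 = 0.
On [0, 1], with p_1(x) = a_1 + b_1·x + c_1·x² + d_1·x³: c_1 = m_1/2 = 51/4, d_1 = (m_2 - m_1)/(6h_1) = -17/4, b_1 = Δ_1 - h_1(2m_1 + m_2)/6 = -3/2.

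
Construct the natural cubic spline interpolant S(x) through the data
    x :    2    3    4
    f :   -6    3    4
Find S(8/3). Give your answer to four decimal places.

0.7407

Let m_i = S''(x_i). Step sizes h_i = 1, 1; slopes of the chords Δ_i = (y_(i+1) - y_i)/h_i = 9, 1.
  1·m_0 + 4·m_1 + 1·m_2 = 6(Δ_1 - Δ_0) = -48
Natural end conditions: m_0 = m_2 = 0.
Forward elimination and back-substitution give m_0 = 0, m_1 = -12, m_2 = 0.
On [2, 3], S(x) = -6 + 11·(x - 2) + 0·(x - 2)² - 2·(x - 2)³.
With (x - 2) = 2/3: S(8/3) = 20/27.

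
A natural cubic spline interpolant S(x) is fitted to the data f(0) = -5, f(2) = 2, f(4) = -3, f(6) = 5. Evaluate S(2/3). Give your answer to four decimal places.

Write m_i for S''(x_i). With h_i = 2, 2, 2 and divided differences Δ_i = 7/2, -5/2, 4, the continuity of S' gives the tridiagonal system
  2·m_0 + 8·m_1 + 2·m_2 = 6(Δ_1 - Δ_0) = -36
  2·m_1 + 8·m_2 + 2·m_3 = 6(Δ_2 - Δ_1) = 39
Natural end conditions: m_0 = m_3 = 0.
Hence m_0 = 0, m_1 = -61/10, m_2 = 32/5, m_3 = 0.
On [0, 2], S(x) = -5 + 83/15·x + 0·x² - 61/120·x³.
With x = 2/3: S(2/3) = -592/405.

-1.4617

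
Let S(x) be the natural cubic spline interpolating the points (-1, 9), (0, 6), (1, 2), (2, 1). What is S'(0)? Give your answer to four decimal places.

Write M_i for S''(x_i). With h_i = 1, 1, 1 and divided differences Δ_i = -3, -4, -1, the continuity of S' gives the tridiagonal system
  1·M_0 + 4·M_1 + 1·M_2 = 6(Δ_1 - Δ_0) = -6
  1·M_1 + 4·M_2 + 1·M_3 = 6(Δ_2 - Δ_1) = 18
Natural end conditions: M_0 = M_3 = 0.
Forward elimination and back-substitution give M_0 = 0, M_1 = -14/5, M_2 = 26/5, M_3 = 0.
On [0, 1], S'(x) = b_1 + 2c_1·x + 3d_1·x² with b_1 = Δ_1 - h_1(2M_1 + M_2)/6 = -59/15, c_1 = M_1/2 = -7/5, d_1 = (M_2 - M_1)/(6h_1) = 4/3. So S'(0) = -59/15.

-3.9333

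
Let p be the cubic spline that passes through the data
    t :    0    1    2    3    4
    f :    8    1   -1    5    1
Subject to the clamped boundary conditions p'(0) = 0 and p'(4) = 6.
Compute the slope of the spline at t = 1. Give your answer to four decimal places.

-8.0893

Put m_i = p'' at the i-th knot. Here h = (1, 1, 1, 1) and Δ = (-7, -2, 6, -4), so the interior equations h_(i-1)·m_(i-1) + 2(h_(i-1)+h_i)·m_i + h_i·m_(i+1) = 6(Δ_i − Δ_(i-1)) read
  1·m_0 + 4·m_1 + 1·m_2 = 6(Δ_1 - Δ_0) = 30
  1·m_1 + 4·m_2 + 1·m_3 = 6(Δ_2 - Δ_1) = 48
  1·m_2 + 4·m_3 + 1·m_4 = 6(Δ_3 - Δ_2) = -60
Clamped end conditions give two more equations: 2h_0·m_0 + h_0·m_1 = 6(Δ_0 - p'(0)) = -42 and h_3·m_3 + 2h_3·m_4 = 6(p'(4) - Δ_3) = 60.
Solving: m_0 = -723/28, m_1 = 135/14, m_2 = 69/4, m_3 = -429/14, m_4 = 1269/28.
On [1, 2], p'(t) = b_1 + 2c_1·(t - 1) + 3d_1·(t - 1)² with b_1 = Δ_1 - h_1(2m_1 + m_2)/6 = -453/56, c_1 = m_1/2 = 135/28, d_1 = (m_2 - m_1)/(6h_1) = 71/56. So p'(1) = -453/56.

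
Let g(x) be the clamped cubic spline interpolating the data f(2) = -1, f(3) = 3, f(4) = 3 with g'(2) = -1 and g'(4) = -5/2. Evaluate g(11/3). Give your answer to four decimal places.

3.6574

Put m_i = g'' at the i-th knot. Here h = (1, 1) and Δ = (4, 0), so the interior equations h_(i-1)·m_(i-1) + 2(h_(i-1)+h_i)·m_i + h_i·m_(i+1) = 6(Δ_i − Δ_(i-1)) read
  1·m_0 + 4·m_1 + 1·m_2 = 6(Δ_1 - Δ_0) = -24
Clamped end conditions give two more equations: 2h_0·m_0 + h_0·m_1 = 6(Δ_0 - g'(2)) = 30 and h_1·m_1 + 2h_1·m_2 = 6(g'(4) - Δ_1) = -15.
Solving the tridiagonal system: m_0 = 81/4, m_1 = -21/2, m_2 = -9/4.
On [3, 4], g(x) = 3 + 31/8·(x - 3) - 21/4·(x - 3)² + 11/8·(x - 3)³.
With (x - 3) = 2/3: g(11/3) = 395/108.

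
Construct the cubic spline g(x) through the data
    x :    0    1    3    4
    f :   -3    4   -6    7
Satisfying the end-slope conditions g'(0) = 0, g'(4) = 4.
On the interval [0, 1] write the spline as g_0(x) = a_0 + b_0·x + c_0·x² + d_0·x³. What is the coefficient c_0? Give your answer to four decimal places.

17.9429

With M_i denoting the second derivative at x_i, h_i = 1, 2, 1, and Δ_i = (y_(i+1) − y_i)/h_i = 7, -5, 13:
  1·M_0 + 6·M_1 + 2·M_2 = 6(Δ_1 - Δ_0) = -72
  2·M_1 + 6·M_2 + 1·M_3 = 6(Δ_2 - Δ_1) = 108
Clamped end conditions give two more equations: 2h_0·M_0 + h_0·M_1 = 6(Δ_0 - g'(0)) = 42 and h_2·M_2 + 2h_2·M_3 = 6(g'(4) - Δ_2) = -54.
Forward elimination and back-substitution give M_0 = 1256/35, M_1 = -1042/35, M_2 = 1238/35, M_3 = -1564/35.
On [0, 1], with g_0(x) = a_0 + b_0·x + c_0·x² + d_0·x³: c_0 = M_0/2 = 628/35, d_0 = (M_1 - M_0)/(6h_0) = -383/35, b_0 = Δ_0 - h_0(2M_0 + M_1)/6 = 0.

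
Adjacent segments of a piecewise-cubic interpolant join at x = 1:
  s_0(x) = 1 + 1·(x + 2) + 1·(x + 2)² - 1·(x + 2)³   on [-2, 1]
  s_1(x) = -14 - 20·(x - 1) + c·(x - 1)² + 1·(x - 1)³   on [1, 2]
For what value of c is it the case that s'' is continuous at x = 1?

-8

s_0''(x) = 2 - 6·(x + 2), so s_0''(1) = -16. On the right, s_1''(1) = 2c, so c = -8.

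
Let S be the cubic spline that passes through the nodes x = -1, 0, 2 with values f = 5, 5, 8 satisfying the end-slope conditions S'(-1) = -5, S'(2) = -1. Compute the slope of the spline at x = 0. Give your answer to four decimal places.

With M_i denoting the second derivative at x_i, h_i = 1, 2, and Δ_i = (y_(i+1) − y_i)/h_i = 0, 3/2:
  1·M_0 + 6·M_1 + 2·M_2 = 6(Δ_1 - Δ_0) = 9
Clamped end conditions give two more equations: 2h_0·M_0 + h_0·M_1 = 6(Δ_0 - S'(-1)) = 30 and h_1·M_1 + 2h_1·M_2 = 6(S'(2) - Δ_1) = -15.
Forward elimination and back-substitution give M_0 = 89/6, M_1 = 1/3, M_2 = -47/12.
On [0, 2], S'(x) = b_1 + 2c_1·x + 3d_1·x² with b_1 = Δ_1 - h_1(2M_1 + M_2)/6 = 31/12, c_1 = M_1/2 = 1/6, d_1 = (M_2 - M_1)/(6h_1) = -17/48. So S'(0) = 31/12.

2.5833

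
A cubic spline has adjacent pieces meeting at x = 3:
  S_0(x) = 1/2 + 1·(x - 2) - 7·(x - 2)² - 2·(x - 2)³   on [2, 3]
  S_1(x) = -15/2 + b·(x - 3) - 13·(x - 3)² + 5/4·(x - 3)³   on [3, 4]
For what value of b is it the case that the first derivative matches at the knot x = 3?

-19

S_0'(x) = 1 - 14·(x - 2) - 6·(x - 2)², so S_0'(3) = -19. On the right, S_1'(3) = b, so b = -19.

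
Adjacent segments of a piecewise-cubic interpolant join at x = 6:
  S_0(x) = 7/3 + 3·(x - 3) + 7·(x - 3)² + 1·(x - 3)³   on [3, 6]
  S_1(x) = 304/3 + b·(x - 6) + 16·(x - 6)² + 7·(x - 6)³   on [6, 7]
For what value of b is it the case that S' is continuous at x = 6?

S_0'(x) = 3 + 14·(x - 3) + 3·(x - 3)², so S_0'(6) = 72. On the right, S_1'(6) = b, so b = 72.

72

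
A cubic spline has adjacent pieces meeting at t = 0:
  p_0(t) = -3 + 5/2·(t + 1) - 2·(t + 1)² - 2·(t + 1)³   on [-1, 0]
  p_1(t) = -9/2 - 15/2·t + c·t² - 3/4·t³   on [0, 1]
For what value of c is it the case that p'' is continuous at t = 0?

p_0''(t) = -4 - 12·(t + 1), so p_0''(0) = -16. On the right, p_1''(0) = 2c, so c = -8.

-8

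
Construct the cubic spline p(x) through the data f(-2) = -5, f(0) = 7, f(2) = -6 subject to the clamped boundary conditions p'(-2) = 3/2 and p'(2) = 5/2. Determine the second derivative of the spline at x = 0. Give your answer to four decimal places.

-19.2500

With σ_i denoting the second derivative at x_i, h_i = 2, 2, and Δ_i = (y_(i+1) − y_i)/h_i = 6, -13/2:
  2·σ_0 + 8·σ_1 + 2·σ_2 = 6(Δ_1 - Δ_0) = -75
Clamped end conditions give two more equations: 2h_0·σ_0 + h_0·σ_1 = 6(Δ_0 - p'(-2)) = 27 and h_1·σ_1 + 2h_1·σ_2 = 6(p'(2) - Δ_1) = 54.
Solving the tridiagonal system: σ_0 = 131/8, σ_1 = -77/4, σ_2 = 185/8.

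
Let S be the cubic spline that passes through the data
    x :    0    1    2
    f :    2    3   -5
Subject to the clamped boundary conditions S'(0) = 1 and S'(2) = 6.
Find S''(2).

58

Let m_i = S''(x_i). Step sizes h_i = 1, 1; slopes of the chords Δ_i = (y_(i+1) - y_i)/h_i = 1, -8.
  1·m_0 + 4·m_1 + 1·m_2 = 6(Δ_1 - Δ_0) = -54
Clamped end conditions give two more equations: 2h_0·m_0 + h_0·m_1 = 6(Δ_0 - S'(0)) = 0 and h_1·m_1 + 2h_1·m_2 = 6(S'(2) - Δ_1) = 84.
Hence m_0 = 16, m_1 = -32, m_2 = 58.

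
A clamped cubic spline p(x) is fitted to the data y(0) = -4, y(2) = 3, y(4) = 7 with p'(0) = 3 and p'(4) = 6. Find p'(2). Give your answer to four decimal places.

1.8750

Put σ_i = p'' at the i-th knot. Here h = (2, 2) and Δ = (7/2, 2), so the interior equations h_(i-1)·σ_(i-1) + 2(h_(i-1)+h_i)·σ_i + h_i·σ_(i+1) = 6(Δ_i − Δ_(i-1)) read
  2·σ_0 + 8·σ_1 + 2·σ_2 = 6(Δ_1 - Δ_0) = -9
Clamped end conditions give two more equations: 2h_0·σ_0 + h_0·σ_1 = 6(Δ_0 - p'(0)) = 3 and h_1·σ_1 + 2h_1·σ_2 = 6(p'(4) - Δ_1) = 24.
Solving: σ_0 = 21/8, σ_1 = -15/4, σ_2 = 63/8.
On [2, 4], p'(x) = b_1 + 2c_1·(x - 2) + 3d_1·(x - 2)² with b_1 = Δ_1 - h_1(2σ_1 + σ_2)/6 = 15/8, c_1 = σ_1/2 = -15/8, d_1 = (σ_2 - σ_1)/(6h_1) = 31/32. So p'(2) = 15/8.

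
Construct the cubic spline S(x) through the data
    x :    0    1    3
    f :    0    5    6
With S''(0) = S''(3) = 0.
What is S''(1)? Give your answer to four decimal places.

Write σ_i for S''(x_i). With h_i = 1, 2 and divided differences Δ_i = 5, 1/2, the continuity of S' gives the tridiagonal system
  1·σ_0 + 6·σ_1 + 2·σ_2 = 6(Δ_1 - Δ_0) = -27
Natural end conditions: σ_0 = σ_2 = 0.
Forward elimination and back-substitution give σ_0 = 0, σ_1 = -9/2, σ_2 = 0.

-4.5000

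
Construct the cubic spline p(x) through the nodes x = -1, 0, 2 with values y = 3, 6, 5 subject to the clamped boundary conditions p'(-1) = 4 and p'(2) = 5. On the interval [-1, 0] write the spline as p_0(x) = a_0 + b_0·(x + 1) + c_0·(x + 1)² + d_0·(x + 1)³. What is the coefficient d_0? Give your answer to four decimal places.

-1.4167

Put M_i = p'' at the i-th knot. Here h = (1, 2) and Δ = (3, -1/2), so the interior equations h_(i-1)·M_(i-1) + 2(h_(i-1)+h_i)·M_i + h_i·M_(i+1) = 6(Δ_i − Δ_(i-1)) read
  1·M_0 + 6·M_1 + 2·M_2 = 6(Δ_1 - Δ_0) = -21
Clamped end conditions give two more equations: 2h_0·M_0 + h_0·M_1 = 6(Δ_0 - p'(-1)) = -6 and h_1·M_1 + 2h_1·M_2 = 6(p'(2) - Δ_1) = 33.
Forward elimination and back-substitution give M_0 = 5/6, M_1 = -23/3, M_2 = 145/12.
On [-1, 0], with p_0(x) = a_0 + b_0·(x + 1) + c_0·(x + 1)² + d_0·(x + 1)³: c_0 = M_0/2 = 5/12, d_0 = (M_1 - M_0)/(6h_0) = -17/12, b_0 = Δ_0 - h_0(2M_0 + M_1)/6 = 4.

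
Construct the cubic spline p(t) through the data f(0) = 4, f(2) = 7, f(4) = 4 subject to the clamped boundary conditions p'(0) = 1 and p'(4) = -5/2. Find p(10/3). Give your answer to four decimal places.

Let M_i = p''(x_i). Step sizes h_i = 2, 2; slopes of the chords Δ_i = (y_(i+1) - y_i)/h_i = 3/2, -3/2.
  2·M_0 + 8·M_1 + 2·M_2 = 6(Δ_1 - Δ_0) = -18
Clamped end conditions give two more equations: 2h_0·M_0 + h_0·M_1 = 6(Δ_0 - p'(0)) = 3 and h_1·M_1 + 2h_1·M_2 = 6(p'(4) - Δ_1) = -6.
Solving: M_0 = 17/8, M_1 = -11/4, M_2 = -1/8.
On [2, 4], p(t) = 7 + 3/8·(t - 2) - 11/8·(t - 2)² + 7/32·(t - 2)³.
With (t - 2) = 4/3: p(10/3) = 301/54.

5.5741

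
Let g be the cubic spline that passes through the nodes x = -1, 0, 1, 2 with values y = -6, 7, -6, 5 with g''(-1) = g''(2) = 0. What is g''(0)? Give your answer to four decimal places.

Put σ_i = g'' at the i-th knot. Here h = (1, 1, 1) and Δ = (13, -13, 11), so the interior equations h_(i-1)·σ_(i-1) + 2(h_(i-1)+h_i)·σ_i + h_i·σ_(i+1) = 6(Δ_i − Δ_(i-1)) read
  1·σ_0 + 4·σ_1 + 1·σ_2 = 6(Δ_1 - Δ_0) = -156
  1·σ_1 + 4·σ_2 + 1·σ_3 = 6(Δ_2 - Δ_1) = 144
Natural end conditions: σ_0 = σ_3 = 0.
Solving the tridiagonal system: σ_0 = 0, σ_1 = -256/5, σ_2 = 244/5, σ_3 = 0.

-51.2000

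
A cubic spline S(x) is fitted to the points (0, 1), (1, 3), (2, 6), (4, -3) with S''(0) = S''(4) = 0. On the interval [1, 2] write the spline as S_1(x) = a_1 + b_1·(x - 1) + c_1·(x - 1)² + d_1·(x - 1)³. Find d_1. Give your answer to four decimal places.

Let M_i = S''(x_i). Step sizes h_i = 1, 1, 2; slopes of the chords Δ_i = (y_(i+1) - y_i)/h_i = 2, 3, -9/2.
  1·M_0 + 4·M_1 + 1·M_2 = 6(Δ_1 - Δ_0) = 6
  1·M_1 + 6·M_2 + 2·M_3 = 6(Δ_2 - Δ_1) = -45
Natural end conditions: M_0 = M_3 = 0.
Solving: M_0 = 0, M_1 = 81/23, M_2 = -186/23, M_3 = 0.
On [1, 2], with S_1(x) = a_1 + b_1·(x - 1) + c_1·(x - 1)² + d_1·(x - 1)³: c_1 = M_1/2 = 81/46, d_1 = (M_2 - M_1)/(6h_1) = -89/46, b_1 = Δ_1 - h_1(2M_1 + M_2)/6 = 73/23.

-1.9348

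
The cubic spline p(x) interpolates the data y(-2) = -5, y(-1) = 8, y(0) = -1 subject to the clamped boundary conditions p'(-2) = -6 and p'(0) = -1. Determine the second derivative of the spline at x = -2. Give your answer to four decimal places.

Write M_i for p''(x_i). With h_i = 1, 1 and divided differences Δ_i = 13, -9, the continuity of p' gives the tridiagonal system
  1·M_0 + 4·M_1 + 1·M_2 = 6(Δ_1 - Δ_0) = -132
Clamped end conditions give two more equations: 2h_0·M_0 + h_0·M_1 = 6(Δ_0 - p'(-2)) = 114 and h_1·M_1 + 2h_1·M_2 = 6(p'(0) - Δ_1) = 48.
Solving the tridiagonal system: M_0 = 185/2, M_1 = -71, M_2 = 119/2.

92.5000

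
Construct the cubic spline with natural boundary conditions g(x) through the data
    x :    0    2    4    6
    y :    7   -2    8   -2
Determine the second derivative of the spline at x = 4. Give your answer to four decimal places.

With σ_i denoting the second derivative at x_i, h_i = 2, 2, 2, and Δ_i = (y_(i+1) − y_i)/h_i = -9/2, 5, -5:
  2·σ_0 + 8·σ_1 + 2·σ_2 = 6(Δ_1 - Δ_0) = 57
  2·σ_1 + 8·σ_2 + 2·σ_3 = 6(Δ_2 - Δ_1) = -60
Natural end conditions: σ_0 = σ_3 = 0.
Hence σ_0 = 0, σ_1 = 48/5, σ_2 = -99/10, σ_3 = 0.

-9.9000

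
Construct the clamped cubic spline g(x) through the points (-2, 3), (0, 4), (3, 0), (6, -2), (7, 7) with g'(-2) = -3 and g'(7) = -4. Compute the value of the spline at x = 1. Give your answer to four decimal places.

With M_i denoting the second derivative at x_i, h_i = 2, 3, 3, 1, and Δ_i = (y_(i+1) − y_i)/h_i = 1/2, -4/3, -2/3, 9:
  2·M_0 + 10·M_1 + 3·M_2 = 6(Δ_1 - Δ_0) = -11
  3·M_1 + 12·M_2 + 3·M_3 = 6(Δ_2 - Δ_1) = 4
  3·M_2 + 8·M_3 + 1·M_4 = 6(Δ_3 - Δ_2) = 58
Clamped end conditions give two more equations: 2h_0·M_0 + h_0·M_1 = 6(Δ_0 - g'(-2)) = 21 and h_3·M_3 + 2h_3·M_4 = 6(g'(7) - Δ_3) = -78.
Solving the tridiagonal system: M_0 = 1171/196, M_1 = -71/49, M_2 = -829/294, M_3 = 689/49, M_4 = -4511/98.
On [0, 3], g(x) = 4 + 299/196·x - 71/98·x² - 403/5292·x³.
With x = 1: g(1) = 893/189.

4.7249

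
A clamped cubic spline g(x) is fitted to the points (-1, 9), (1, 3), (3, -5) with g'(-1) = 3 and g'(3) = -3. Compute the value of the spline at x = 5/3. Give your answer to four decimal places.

-0.1852

With σ_i denoting the second derivative at x_i, h_i = 2, 2, and Δ_i = (y_(i+1) − y_i)/h_i = -3, -4:
  2·σ_0 + 8·σ_1 + 2·σ_2 = 6(Δ_1 - Δ_0) = -6
Clamped end conditions give two more equations: 2h_0·σ_0 + h_0·σ_1 = 6(Δ_0 - g'(-1)) = -36 and h_1·σ_1 + 2h_1·σ_2 = 6(g'(3) - Δ_1) = 6.
Forward elimination and back-substitution give σ_0 = -39/4, σ_1 = 3/2, σ_2 = 3/4.
On [1, 3], g(x) = 3 - 21/4·(x - 1) + 3/4·(x - 1)² - 1/16·(x - 1)³.
With (x - 1) = 2/3: g(5/3) = -5/27.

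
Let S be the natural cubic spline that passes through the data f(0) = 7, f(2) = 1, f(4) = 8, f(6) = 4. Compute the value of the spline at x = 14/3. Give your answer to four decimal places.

Write σ_i for S''(x_i). With h_i = 2, 2, 2 and divided differences Δ_i = -3, 7/2, -2, the continuity of S' gives the tridiagonal system
  2·σ_0 + 8·σ_1 + 2·σ_2 = 6(Δ_1 - Δ_0) = 39
  2·σ_1 + 8·σ_2 + 2·σ_3 = 6(Δ_2 - Δ_1) = -33
Natural end conditions: σ_0 = σ_3 = 0.
Solving: σ_0 = 0, σ_1 = 63/10, σ_2 = -57/10, σ_3 = 0.
On [4, 6], S(x) = 8 + 9/5·(x - 4) - 57/20·(x - 4)² + 19/40·(x - 4)³.
With (x - 4) = 2/3: S(14/3) = 218/27.

8.0741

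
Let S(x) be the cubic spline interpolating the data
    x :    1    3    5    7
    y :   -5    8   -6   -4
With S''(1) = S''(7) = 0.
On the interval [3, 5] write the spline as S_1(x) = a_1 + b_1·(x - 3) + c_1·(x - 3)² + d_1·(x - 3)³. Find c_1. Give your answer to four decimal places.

-6.2000

Let M_i = S''(x_i). Step sizes h_i = 2, 2, 2; slopes of the chords Δ_i = (y_(i+1) - y_i)/h_i = 13/2, -7, 1.
  2·M_0 + 8·M_1 + 2·M_2 = 6(Δ_1 - Δ_0) = -81
  2·M_1 + 8·M_2 + 2·M_3 = 6(Δ_2 - Δ_1) = 48
Natural end conditions: M_0 = M_3 = 0.
Hence M_0 = 0, M_1 = -62/5, M_2 = 91/10, M_3 = 0.
On [3, 5], with S_1(x) = a_1 + b_1·(x - 3) + c_1·(x - 3)² + d_1·(x - 3)³: c_1 = M_1/2 = -31/5, d_1 = (M_2 - M_1)/(6h_1) = 43/24, b_1 = Δ_1 - h_1(2M_1 + M_2)/6 = -53/30.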